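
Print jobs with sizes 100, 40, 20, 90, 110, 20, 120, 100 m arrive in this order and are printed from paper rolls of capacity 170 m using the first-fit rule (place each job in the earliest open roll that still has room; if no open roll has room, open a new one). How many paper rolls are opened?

  100 → roll 1 (new)  [load 100/170]
  40 → roll 1  [load 140/170]
  20 → roll 1  [load 160/170]
  90 → roll 2 (new)  [load 90/170]
  110 → roll 3 (new)  [load 110/170]
  20 → roll 2  [load 110/170]
  120 → roll 4 (new)  [load 120/170]
  100 → roll 5 (new)  [load 100/170]
5 paper rolls opened.

5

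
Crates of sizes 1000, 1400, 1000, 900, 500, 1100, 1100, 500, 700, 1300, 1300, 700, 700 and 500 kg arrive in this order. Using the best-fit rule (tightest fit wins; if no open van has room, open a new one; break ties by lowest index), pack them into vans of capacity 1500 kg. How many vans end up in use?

10

  1000 → van 1 (new)  [load 1000/1500]
  1400 → van 2 (new)  [load 1400/1500]
  1000 → van 3 (new)  [load 1000/1500]
  900 → van 4 (new)  [load 900/1500]
  500 → van 1  [load 1500/1500]
  1100 → van 5 (new)  [load 1100/1500]
  1100 → van 6 (new)  [load 1100/1500]
  500 → van 3  [load 1500/1500]
  700 → van 7 (new)  [load 700/1500]
  1300 → van 8 (new)  [load 1300/1500]
  1300 → van 9 (new)  [load 1300/1500]
  700 → van 7  [load 1400/1500]
  700 → van 10 (new)  [load 700/1500]
  500 → van 4  [load 1400/1500]
10 vans opened.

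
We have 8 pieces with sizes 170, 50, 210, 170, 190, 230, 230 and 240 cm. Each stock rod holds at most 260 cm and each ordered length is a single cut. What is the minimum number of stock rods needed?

Total = 240 + 230 + 230 + 210 + 190 + 170 + 170 + 50 = 1490 cm.
Lower bound: ⌈1490/260⌉ = 6 stock rods.
Also, 7 pieces each exceed 130 cm, and no two of those can share a stock rod, so at least 7 stock rods are needed.
A packing using 7 stock rods:
  stock rod 1: 240 = 240
  stock rod 2: 230 = 230
  stock rod 3: 230 = 230
  stock rod 4: 210 + 50 = 260
  stock rod 5: 190 = 190
  stock rod 6: 170 = 170
  stock rod 7: 170 = 170
This matches the lower bound, so 7 is optimal.

7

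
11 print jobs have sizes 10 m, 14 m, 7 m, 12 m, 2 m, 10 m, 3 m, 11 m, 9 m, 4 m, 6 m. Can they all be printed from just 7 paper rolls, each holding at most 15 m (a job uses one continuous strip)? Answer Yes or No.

Yes

A valid assignment using 7 paper rolls:
  roll 1: 14 = 14
  roll 2: 12 + 3 = 15
  roll 3: 11 + 4 = 15
  roll 4: 10 + 2 = 12
  roll 5: 10 = 10
  roll 6: 9 + 6 = 15
  roll 7: 7 = 7
Every load is within 15 m, so 7 paper rolls suffice.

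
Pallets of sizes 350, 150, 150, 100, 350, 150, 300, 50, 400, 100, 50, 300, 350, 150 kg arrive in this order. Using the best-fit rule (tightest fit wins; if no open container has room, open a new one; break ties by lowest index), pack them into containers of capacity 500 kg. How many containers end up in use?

  350 → container 1 (new)  [load 350/500]
  150 → container 1  [load 500/500]
  150 → container 2 (new)  [load 150/500]
  100 → container 2  [load 250/500]
  350 → container 3 (new)  [load 350/500]
  150 → container 3  [load 500/500]
  300 → container 4 (new)  [load 300/500]
  50 → container 4  [load 350/500]
  400 → container 5 (new)  [load 400/500]
  100 → container 5  [load 500/500]
  50 → container 4  [load 400/500]
  300 → container 6 (new)  [load 300/500]
  350 → container 7 (new)  [load 350/500]
  150 → container 7  [load 500/500]
7 containers opened.

7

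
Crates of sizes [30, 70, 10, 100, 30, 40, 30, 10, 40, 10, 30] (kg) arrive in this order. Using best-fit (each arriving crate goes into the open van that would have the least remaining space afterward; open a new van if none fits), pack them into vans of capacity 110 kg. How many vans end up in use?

4

  30 → van 1 (new)  [load 30/110]
  70 → van 1  [load 100/110]
  10 → van 1  [load 110/110]
  100 → van 2 (new)  [load 100/110]
  30 → van 3 (new)  [load 30/110]
  40 → van 3  [load 70/110]
  30 → van 3  [load 100/110]
  10 → van 2  [load 110/110]
  40 → van 4 (new)  [load 40/110]
  10 → van 3  [load 110/110]
  30 → van 4  [load 70/110]
4 vans opened.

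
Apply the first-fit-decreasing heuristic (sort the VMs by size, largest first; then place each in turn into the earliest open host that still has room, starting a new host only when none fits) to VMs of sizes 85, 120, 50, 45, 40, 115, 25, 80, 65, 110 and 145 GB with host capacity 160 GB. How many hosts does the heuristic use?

Sorted descending: 145, 120, 115, 110, 85, 80, 65, 50, 45, 40, 25.
  145 → host 1 (new)  [load 145/160]
  120 → host 2 (new)  [load 120/160]
  115 → host 3 (new)  [load 115/160]
  110 → host 4 (new)  [load 110/160]
  85 → host 5 (new)  [load 85/160]
  80 → host 6 (new)  [load 80/160]
  65 → host 5  [load 150/160]
  50 → host 4  [load 160/160]
  45 → host 3  [load 160/160]
  40 → host 2  [load 160/160]
  25 → host 6  [load 105/160]
6 hosts opened.

6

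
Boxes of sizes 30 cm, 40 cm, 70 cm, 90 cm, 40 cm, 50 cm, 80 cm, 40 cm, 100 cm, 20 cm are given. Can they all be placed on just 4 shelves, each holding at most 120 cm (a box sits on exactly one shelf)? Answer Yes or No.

No

Total = 560 cm; ⌈560/120⌉ = 5.
At least 5 shelves are required, but only 4 are allowed.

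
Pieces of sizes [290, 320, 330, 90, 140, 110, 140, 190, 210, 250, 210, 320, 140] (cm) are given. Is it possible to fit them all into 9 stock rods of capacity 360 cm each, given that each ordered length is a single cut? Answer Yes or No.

Yes

A valid assignment using 9 stock rods:
  stock rod 1: 330 = 330
  stock rod 2: 320 = 320
  stock rod 3: 320 = 320
  stock rod 4: 290 = 290
  stock rod 5: 250 + 110 = 360
  stock rod 6: 210 + 140 = 350
  stock rod 7: 210 + 140 = 350
  stock rod 8: 190 + 140 = 330
  stock rod 9: 90 = 90
Every load is within 360 cm, so 9 stock rods suffice.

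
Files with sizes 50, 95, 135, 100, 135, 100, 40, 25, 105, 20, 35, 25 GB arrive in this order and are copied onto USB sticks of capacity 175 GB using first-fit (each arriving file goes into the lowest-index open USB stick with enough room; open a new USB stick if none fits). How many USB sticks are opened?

  50 → USB stick 1 (new)  [load 50/175]
  95 → USB stick 1  [load 145/175]
  135 → USB stick 2 (new)  [load 135/175]
  100 → USB stick 3 (new)  [load 100/175]
  135 → USB stick 4 (new)  [load 135/175]
  100 → USB stick 5 (new)  [load 100/175]
  40 → USB stick 2  [load 175/175]
  25 → USB stick 1  [load 170/175]
  105 → USB stick 6 (new)  [load 105/175]
  20 → USB stick 3  [load 120/175]
  35 → USB stick 3  [load 155/175]
  25 → USB stick 4  [load 160/175]
6 USB sticks opened.

6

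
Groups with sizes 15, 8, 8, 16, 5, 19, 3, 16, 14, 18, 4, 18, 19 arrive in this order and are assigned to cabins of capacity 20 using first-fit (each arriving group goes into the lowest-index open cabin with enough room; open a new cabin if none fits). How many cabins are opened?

9

  15 → cabin 1 (new)  [load 15/20]
  8 → cabin 2 (new)  [load 8/20]
  8 → cabin 2  [load 16/20]
  16 → cabin 3 (new)  [load 16/20]
  5 → cabin 1  [load 20/20]
  19 → cabin 4 (new)  [load 19/20]
  3 → cabin 2  [load 19/20]
  16 → cabin 5 (new)  [load 16/20]
  14 → cabin 6 (new)  [load 14/20]
  18 → cabin 7 (new)  [load 18/20]
  4 → cabin 3  [load 20/20]
  18 → cabin 8 (new)  [load 18/20]
  19 → cabin 9 (new)  [load 19/20]
9 cabins opened.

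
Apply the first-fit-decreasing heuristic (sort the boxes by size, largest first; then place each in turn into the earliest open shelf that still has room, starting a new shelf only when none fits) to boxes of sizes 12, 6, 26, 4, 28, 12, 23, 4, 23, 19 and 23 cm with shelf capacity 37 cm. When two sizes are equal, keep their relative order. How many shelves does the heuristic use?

Sorted descending: 28, 26, 23, 23, 23, 19, 12, 12, 6, 4, 4.
  28 → shelf 1 (new)  [load 28/37]
  26 → shelf 2 (new)  [load 26/37]
  23 → shelf 3 (new)  [load 23/37]
  23 → shelf 4 (new)  [load 23/37]
  23 → shelf 5 (new)  [load 23/37]
  19 → shelf 6 (new)  [load 19/37]
  12 → shelf 3  [load 35/37]
  12 → shelf 4  [load 35/37]
  6 → shelf 1  [load 34/37]
  4 → shelf 2  [load 30/37]
  4 → shelf 2  [load 34/37]
6 shelves opened.

6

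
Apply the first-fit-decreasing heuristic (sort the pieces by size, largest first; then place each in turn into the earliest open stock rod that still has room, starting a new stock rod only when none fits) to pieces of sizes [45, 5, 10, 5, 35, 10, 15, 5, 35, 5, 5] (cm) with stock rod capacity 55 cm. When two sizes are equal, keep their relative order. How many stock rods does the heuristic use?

4

Sorted descending: 45, 35, 35, 15, 10, 10, 5, 5, 5, 5, 5.
  45 → stock rod 1 (new)  [load 45/55]
  35 → stock rod 2 (new)  [load 35/55]
  35 → stock rod 3 (new)  [load 35/55]
  15 → stock rod 2  [load 50/55]
  10 → stock rod 1  [load 55/55]
  10 → stock rod 3  [load 45/55]
  5 → stock rod 2  [load 55/55]
  5 → stock rod 3  [load 50/55]
  5 → stock rod 3  [load 55/55]
  5 → stock rod 4 (new)  [load 5/55]
  5 → stock rod 4  [load 10/55]
4 stock rods opened.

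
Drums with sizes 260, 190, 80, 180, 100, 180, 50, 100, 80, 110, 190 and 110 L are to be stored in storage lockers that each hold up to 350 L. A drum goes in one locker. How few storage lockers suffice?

Total = 260 + 190 + 190 + 180 + 180 + 110 + 110 + 100 + 100 + 80 + 80 + 50 = 1630 L.
Lower bound: ⌈1630/350⌉ = 5 storage lockers.
A packing using 6 storage lockers:
  locker 1: 260 + 80 = 340
  locker 2: 190 + 110 + 50 = 350
  locker 3: 190 + 110 = 300
  locker 4: 180 + 100 = 280
  locker 5: 180 + 100 = 280
  locker 6: 80 = 80
No arrangement into 5 storage lockers stays within capacity, so 6 is optimal.

6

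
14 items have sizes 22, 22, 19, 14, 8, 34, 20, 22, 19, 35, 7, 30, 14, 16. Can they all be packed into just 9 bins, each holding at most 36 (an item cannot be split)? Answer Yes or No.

A valid assignment using 9 bins:
  bin 1: 35 = 35
  bin 2: 34 = 34
  bin 3: 30 = 30
  bin 4: 22 + 14 = 36
  bin 5: 22 + 14 = 36
  bin 6: 22 + 8 = 30
  bin 7: 20 + 16 = 36
  bin 8: 19 + 7 = 26
  bin 9: 19 = 19
Every load is within 36, so 9 bins suffice.

Yes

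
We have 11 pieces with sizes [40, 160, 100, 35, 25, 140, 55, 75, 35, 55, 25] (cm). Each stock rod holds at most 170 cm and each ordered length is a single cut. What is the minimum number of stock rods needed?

Total = 160 + 140 + 100 + 75 + 55 + 55 + 40 + 35 + 35 + 25 + 25 = 745 cm.
Lower bound: ⌈745/170⌉ = 5 stock rods.
A packing using 5 stock rods:
  stock rod 1: 160 = 160
  stock rod 2: 140 + 25 = 165
  stock rod 3: 100 + 55 = 155
  stock rod 4: 75 + 55 + 40 = 170
  stock rod 5: 35 + 35 + 25 = 95
This matches the lower bound, so 5 is optimal.

5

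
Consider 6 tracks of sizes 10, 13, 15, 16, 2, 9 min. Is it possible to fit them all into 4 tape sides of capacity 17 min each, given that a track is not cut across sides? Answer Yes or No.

No

Total = 65 min; ⌈65/17⌉ = 4.
5 tracks each exceed half the capacity and cannot share a side, forcing at least 5 tape sides.
At least 5 tape sides are required, but only 4 are allowed.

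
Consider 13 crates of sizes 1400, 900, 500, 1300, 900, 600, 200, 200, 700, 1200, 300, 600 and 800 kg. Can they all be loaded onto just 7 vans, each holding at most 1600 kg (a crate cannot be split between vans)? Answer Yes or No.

A valid assignment using 7 vans:
  van 1: 1400 + 200 = 1600
  van 2: 1300 + 300 = 1600
  van 3: 1200 + 200 = 1400
  van 4: 900 + 700 = 1600
  van 5: 900 + 600 = 1500
  van 6: 800 + 600 = 1400
  van 7: 500 = 500
Every load is within 1600 kg, so 7 vans suffice.

Yes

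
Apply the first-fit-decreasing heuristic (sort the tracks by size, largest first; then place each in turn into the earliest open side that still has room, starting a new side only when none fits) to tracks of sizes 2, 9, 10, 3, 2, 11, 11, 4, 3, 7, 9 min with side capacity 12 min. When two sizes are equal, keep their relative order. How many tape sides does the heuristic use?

Sorted descending: 11, 11, 10, 9, 9, 7, 4, 3, 3, 2, 2.
  11 → side 1 (new)  [load 11/12]
  11 → side 2 (new)  [load 11/12]
  10 → side 3 (new)  [load 10/12]
  9 → side 4 (new)  [load 9/12]
  9 → side 5 (new)  [load 9/12]
  7 → side 6 (new)  [load 7/12]
  4 → side 6  [load 11/12]
  3 → side 4  [load 12/12]
  3 → side 5  [load 12/12]
  2 → side 3  [load 12/12]
  2 → side 7 (new)  [load 2/12]
7 tape sides opened.

7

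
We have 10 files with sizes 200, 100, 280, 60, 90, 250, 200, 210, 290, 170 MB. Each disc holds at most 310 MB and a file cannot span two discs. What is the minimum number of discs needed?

Total = 290 + 280 + 250 + 210 + 200 + 200 + 170 + 100 + 90 + 60 = 1850 MB.
Lower bound: ⌈1850/310⌉ = 6 discs.
Also, 7 files each exceed 155 MB, and no two of those can share a disc, so at least 7 discs are needed.
A packing using 7 discs:
  disc 1: 290 = 290
  disc 2: 280 = 280
  disc 3: 250 + 60 = 310
  disc 4: 210 + 100 = 310
  disc 5: 200 + 90 = 290
  disc 6: 200 = 200
  disc 7: 170 = 170
This matches the lower bound, so 7 is optimal.

7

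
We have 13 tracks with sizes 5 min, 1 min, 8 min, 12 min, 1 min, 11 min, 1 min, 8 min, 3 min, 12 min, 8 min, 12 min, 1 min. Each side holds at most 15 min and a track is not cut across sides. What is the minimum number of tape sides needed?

Total = 12 + 12 + 12 + 11 + 8 + 8 + 8 + 5 + 3 + 1 + 1 + 1 + 1 = 83 min.
Lower bound: ⌈83/15⌉ = 6 tape sides.
Also, 7 tracks each exceed 15/2 min, and no two of those can share a side, so at least 7 tape sides are needed.
A packing using 7 tape sides:
  side 1: 12 + 3 = 15
  side 2: 12 + 1 + 1 + 1 = 15
  side 3: 12 + 1 = 13
  side 4: 11 = 11
  side 5: 8 + 5 = 13
  side 6: 8 = 8
  side 7: 8 = 8
This matches the lower bound, so 7 is optimal.

7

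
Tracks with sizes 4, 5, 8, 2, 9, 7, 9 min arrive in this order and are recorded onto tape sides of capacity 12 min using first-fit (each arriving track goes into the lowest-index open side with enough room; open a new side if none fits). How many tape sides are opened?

5

  4 → side 1 (new)  [load 4/12]
  5 → side 1  [load 9/12]
  8 → side 2 (new)  [load 8/12]
  2 → side 1  [load 11/12]
  9 → side 3 (new)  [load 9/12]
  7 → side 4 (new)  [load 7/12]
  9 → side 5 (new)  [load 9/12]
5 tape sides opened.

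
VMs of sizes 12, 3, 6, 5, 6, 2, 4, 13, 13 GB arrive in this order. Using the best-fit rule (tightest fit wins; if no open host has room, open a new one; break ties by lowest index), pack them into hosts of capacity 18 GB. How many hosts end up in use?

  12 → host 1 (new)  [load 12/18]
  3 → host 1  [load 15/18]
  6 → host 2 (new)  [load 6/18]
  5 → host 2  [load 11/18]
  6 → host 2  [load 17/18]
  2 → host 1  [load 17/18]
  4 → host 3 (new)  [load 4/18]
  13 → host 3  [load 17/18]
  13 → host 4 (new)  [load 13/18]
4 hosts opened.

4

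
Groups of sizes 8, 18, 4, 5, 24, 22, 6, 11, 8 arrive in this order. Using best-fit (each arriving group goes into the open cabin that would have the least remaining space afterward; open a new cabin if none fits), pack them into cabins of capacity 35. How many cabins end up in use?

  8 → cabin 1 (new)  [load 8/35]
  18 → cabin 1  [load 26/35]
  4 → cabin 1  [load 30/35]
  5 → cabin 1  [load 35/35]
  24 → cabin 2 (new)  [load 24/35]
  22 → cabin 3 (new)  [load 22/35]
  6 → cabin 2  [load 30/35]
  11 → cabin 3  [load 33/35]
  8 → cabin 4 (new)  [load 8/35]
4 cabins opened.

4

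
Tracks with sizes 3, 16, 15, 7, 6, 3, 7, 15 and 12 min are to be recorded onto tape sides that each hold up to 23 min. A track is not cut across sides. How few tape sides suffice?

Total = 16 + 15 + 15 + 12 + 7 + 7 + 6 + 3 + 3 = 84 min.
Lower bound: ⌈84/23⌉ = 4 tape sides.
A packing using 4 tape sides:
  side 1: 16 + 7 = 23
  side 2: 15 + 7 = 22
  side 3: 15 + 6 = 21
  side 4: 12 + 3 + 3 = 18
This matches the lower bound, so 4 is optimal.

4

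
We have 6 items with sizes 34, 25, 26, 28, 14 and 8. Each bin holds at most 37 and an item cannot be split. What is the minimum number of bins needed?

5

Total = 34 + 28 + 26 + 25 + 14 + 8 = 135.
Lower bound: ⌈135/37⌉ = 4 bins.
A packing using 5 bins:
  bin 1: 34 = 34
  bin 2: 28 + 8 = 36
  bin 3: 26 = 26
  bin 4: 25 = 25
  bin 5: 14 = 14
No arrangement into 4 bins stays within capacity, so 5 is optimal.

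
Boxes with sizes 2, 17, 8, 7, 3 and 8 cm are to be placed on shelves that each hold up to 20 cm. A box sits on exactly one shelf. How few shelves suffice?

Total = 17 + 8 + 8 + 7 + 3 + 2 = 45 cm.
Lower bound: ⌈45/20⌉ = 3 shelves.
A packing using 3 shelves:
  shelf 1: 17 + 3 = 20
  shelf 2: 8 + 8 + 2 = 18
  shelf 3: 7 = 7
This matches the lower bound, so 3 is optimal.

3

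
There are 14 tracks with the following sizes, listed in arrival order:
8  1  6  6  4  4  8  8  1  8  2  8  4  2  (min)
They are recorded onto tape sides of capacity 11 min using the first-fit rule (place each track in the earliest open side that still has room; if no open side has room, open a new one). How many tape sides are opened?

8

  8 → side 1 (new)  [load 8/11]
  1 → side 1  [load 9/11]
  6 → side 2 (new)  [load 6/11]
  6 → side 3 (new)  [load 6/11]
  4 → side 2  [load 10/11]
  4 → side 3  [load 10/11]
  8 → side 4 (new)  [load 8/11]
  8 → side 5 (new)  [load 8/11]
  1 → side 1  [load 10/11]
  8 → side 6 (new)  [load 8/11]
  2 → side 4  [load 10/11]
  8 → side 7 (new)  [load 8/11]
  4 → side 8 (new)  [load 4/11]
  2 → side 5  [load 10/11]
8 tape sides opened.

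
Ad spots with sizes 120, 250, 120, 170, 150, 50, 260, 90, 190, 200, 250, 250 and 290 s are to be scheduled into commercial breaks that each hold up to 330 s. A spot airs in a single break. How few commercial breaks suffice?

9

Total = 290 + 260 + 250 + 250 + 250 + 200 + 190 + 170 + 150 + 120 + 120 + 90 + 50 = 2390 s.
Lower bound: ⌈2390/330⌉ = 8 commercial breaks.
A packing using 9 commercial breaks:
  break 1: 290 = 290
  break 2: 260 + 50 = 310
  break 3: 250 = 250
  break 4: 250 = 250
  break 5: 250 = 250
  break 6: 200 + 120 = 320
  break 7: 190 + 120 = 310
  break 8: 170 + 150 = 320
  break 9: 90 = 90
No arrangement into 8 commercial breaks stays within capacity, so 9 is optimal.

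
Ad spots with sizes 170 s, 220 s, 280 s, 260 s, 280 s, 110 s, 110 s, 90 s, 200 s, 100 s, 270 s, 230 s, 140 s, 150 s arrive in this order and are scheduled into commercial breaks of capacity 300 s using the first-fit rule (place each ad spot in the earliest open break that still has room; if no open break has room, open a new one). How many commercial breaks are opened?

  170 → break 1 (new)  [load 170/300]
  220 → break 2 (new)  [load 220/300]
  280 → break 3 (new)  [load 280/300]
  260 → break 4 (new)  [load 260/300]
  280 → break 5 (new)  [load 280/300]
  110 → break 1  [load 280/300]
  110 → break 6 (new)  [load 110/300]
  90 → break 6  [load 200/300]
  200 → break 7 (new)  [load 200/300]
  100 → break 6  [load 300/300]
  270 → break 8 (new)  [load 270/300]
  230 → break 9 (new)  [load 230/300]
  140 → break 10 (new)  [load 140/300]
  150 → break 10  [load 290/300]
10 commercial breaks opened.

10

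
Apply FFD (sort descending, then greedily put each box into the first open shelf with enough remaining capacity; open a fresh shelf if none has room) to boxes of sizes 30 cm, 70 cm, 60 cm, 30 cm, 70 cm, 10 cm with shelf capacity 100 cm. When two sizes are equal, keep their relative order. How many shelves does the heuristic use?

Sorted descending: 70, 70, 60, 30, 30, 10.
  70 → shelf 1 (new)  [load 70/100]
  70 → shelf 2 (new)  [load 70/100]
  60 → shelf 3 (new)  [load 60/100]
  30 → shelf 1  [load 100/100]
  30 → shelf 2  [load 100/100]
  10 → shelf 3  [load 70/100]
3 shelves opened.

3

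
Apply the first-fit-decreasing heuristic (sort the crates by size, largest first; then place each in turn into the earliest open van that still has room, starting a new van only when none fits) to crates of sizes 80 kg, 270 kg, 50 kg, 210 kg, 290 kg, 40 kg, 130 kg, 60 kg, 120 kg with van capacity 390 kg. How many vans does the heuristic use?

Sorted descending: 290, 270, 210, 130, 120, 80, 60, 50, 40.
  290 → van 1 (new)  [load 290/390]
  270 → van 2 (new)  [load 270/390]
  210 → van 3 (new)  [load 210/390]
  130 → van 3  [load 340/390]
  120 → van 2  [load 390/390]
  80 → van 1  [load 370/390]
  60 → van 4 (new)  [load 60/390]
  50 → van 3  [load 390/390]
  40 → van 4  [load 100/390]
4 vans opened.

4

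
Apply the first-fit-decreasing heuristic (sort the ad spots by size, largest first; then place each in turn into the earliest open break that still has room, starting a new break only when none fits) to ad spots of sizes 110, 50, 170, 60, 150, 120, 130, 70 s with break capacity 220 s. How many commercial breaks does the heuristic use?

5

Sorted descending: 170, 150, 130, 120, 110, 70, 60, 50.
  170 → break 1 (new)  [load 170/220]
  150 → break 2 (new)  [load 150/220]
  130 → break 3 (new)  [load 130/220]
  120 → break 4 (new)  [load 120/220]
  110 → break 5 (new)  [load 110/220]
  70 → break 2  [load 220/220]
  60 → break 3  [load 190/220]
  50 → break 1  [load 220/220]
5 commercial breaks opened.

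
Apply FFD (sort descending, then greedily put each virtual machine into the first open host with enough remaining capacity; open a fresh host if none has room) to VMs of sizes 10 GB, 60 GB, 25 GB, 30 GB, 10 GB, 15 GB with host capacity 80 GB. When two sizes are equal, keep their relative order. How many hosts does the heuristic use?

2

Sorted descending: 60, 30, 25, 15, 10, 10.
  60 → host 1 (new)  [load 60/80]
  30 → host 2 (new)  [load 30/80]
  25 → host 2  [load 55/80]
  15 → host 1  [load 75/80]
  10 → host 2  [load 65/80]
  10 → host 2  [load 75/80]
2 hosts opened.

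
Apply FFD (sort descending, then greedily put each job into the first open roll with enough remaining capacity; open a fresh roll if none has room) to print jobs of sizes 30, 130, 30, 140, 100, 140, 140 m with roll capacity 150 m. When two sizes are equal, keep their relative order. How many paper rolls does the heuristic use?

Sorted descending: 140, 140, 140, 130, 100, 30, 30.
  140 → roll 1 (new)  [load 140/150]
  140 → roll 2 (new)  [load 140/150]
  140 → roll 3 (new)  [load 140/150]
  130 → roll 4 (new)  [load 130/150]
  100 → roll 5 (new)  [load 100/150]
  30 → roll 5  [load 130/150]
  30 → roll 6 (new)  [load 30/150]
6 paper rolls opened.

6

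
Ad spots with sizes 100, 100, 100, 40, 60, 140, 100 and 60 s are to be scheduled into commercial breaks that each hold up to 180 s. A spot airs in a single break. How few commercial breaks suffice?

5

Total = 140 + 100 + 100 + 100 + 100 + 60 + 60 + 40 = 700 s.
Lower bound: ⌈700/180⌉ = 4 commercial breaks.
Also, 5 ad spots each exceed 90 s, and no two of those can share a break, so at least 5 commercial breaks are needed.
A packing using 5 commercial breaks:
  break 1: 140 + 40 = 180
  break 2: 100 + 60 = 160
  break 3: 100 + 60 = 160
  break 4: 100 = 100
  break 5: 100 = 100
This matches the lower bound, so 5 is optimal.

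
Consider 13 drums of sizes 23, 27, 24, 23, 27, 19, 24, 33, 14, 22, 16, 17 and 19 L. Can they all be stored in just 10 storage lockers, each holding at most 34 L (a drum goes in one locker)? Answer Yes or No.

No

Total = 288 L; ⌈288/34⌉ = 9.
10 drums each exceed half the capacity and cannot share a locker, forcing at least 10 storage lockers.
The bound of 10 does not rule out 10, but exhaustive search shows no assignment into 10 storage lockers of capacity 34 L exists — the minimum is 11.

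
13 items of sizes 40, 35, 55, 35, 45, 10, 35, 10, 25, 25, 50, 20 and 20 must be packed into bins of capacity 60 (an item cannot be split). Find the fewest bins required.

Total = 55 + 50 + 45 + 40 + 35 + 35 + 35 + 25 + 25 + 20 + 20 + 10 + 10 = 405.
Lower bound: ⌈405/60⌉ = 7 bins.
A packing using 7 bins:
  bin 1: 55 = 55
  bin 2: 50 + 10 = 60
  bin 3: 45 + 10 = 55
  bin 4: 40 + 20 = 60
  bin 5: 35 + 25 = 60
  bin 6: 35 + 25 = 60
  bin 7: 35 + 20 = 55
This matches the lower bound, so 7 is optimal.

7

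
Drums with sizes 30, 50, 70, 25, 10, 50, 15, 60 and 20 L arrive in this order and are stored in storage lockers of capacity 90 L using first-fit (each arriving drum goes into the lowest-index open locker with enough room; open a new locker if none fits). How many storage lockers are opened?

4

  30 → locker 1 (new)  [load 30/90]
  50 → locker 1  [load 80/90]
  70 → locker 2 (new)  [load 70/90]
  25 → locker 3 (new)  [load 25/90]
  10 → locker 1  [load 90/90]
  50 → locker 3  [load 75/90]
  15 → locker 2  [load 85/90]
  60 → locker 4 (new)  [load 60/90]
  20 → locker 4  [load 80/90]
4 storage lockers opened.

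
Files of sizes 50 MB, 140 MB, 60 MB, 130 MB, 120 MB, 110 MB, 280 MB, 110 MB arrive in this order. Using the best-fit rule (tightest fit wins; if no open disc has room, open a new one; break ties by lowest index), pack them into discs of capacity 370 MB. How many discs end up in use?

  50 → disc 1 (new)  [load 50/370]
  140 → disc 1  [load 190/370]
  60 → disc 1  [load 250/370]
  130 → disc 2 (new)  [load 130/370]
  120 → disc 1  [load 370/370]
  110 → disc 2  [load 240/370]
  280 → disc 3 (new)  [load 280/370]
  110 → disc 2  [load 350/370]
3 discs opened.

3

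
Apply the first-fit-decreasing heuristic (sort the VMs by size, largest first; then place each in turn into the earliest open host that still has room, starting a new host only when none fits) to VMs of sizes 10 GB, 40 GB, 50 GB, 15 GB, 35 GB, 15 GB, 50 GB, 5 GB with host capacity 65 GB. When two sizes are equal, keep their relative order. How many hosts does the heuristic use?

4

Sorted descending: 50, 50, 40, 35, 15, 15, 10, 5.
  50 → host 1 (new)  [load 50/65]
  50 → host 2 (new)  [load 50/65]
  40 → host 3 (new)  [load 40/65]
  35 → host 4 (new)  [load 35/65]
  15 → host 1  [load 65/65]
  15 → host 2  [load 65/65]
  10 → host 3  [load 50/65]
  5 → host 3  [load 55/65]
4 hosts opened.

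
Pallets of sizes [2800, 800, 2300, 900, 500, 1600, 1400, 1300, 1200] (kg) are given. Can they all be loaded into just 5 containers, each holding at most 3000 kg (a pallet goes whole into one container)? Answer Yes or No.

A valid assignment using 5 containers:
  container 1: 2800 = 2800
  container 2: 2300 + 500 = 2800
  container 3: 1600 + 1400 = 3000
  container 4: 1300 + 1200 = 2500
  container 5: 900 + 800 = 1700
Every load is within 3000 kg, so 5 containers suffice.

Yes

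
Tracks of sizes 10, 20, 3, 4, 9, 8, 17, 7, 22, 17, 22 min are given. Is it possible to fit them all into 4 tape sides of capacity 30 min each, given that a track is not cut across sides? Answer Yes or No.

Total = 139 min; ⌈139/30⌉ = 5.
At least 5 tape sides are required, but only 4 are allowed.

No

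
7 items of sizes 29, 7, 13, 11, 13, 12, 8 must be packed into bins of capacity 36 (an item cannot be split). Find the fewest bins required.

3

Total = 29 + 13 + 13 + 12 + 11 + 8 + 7 = 93.
Lower bound: ⌈93/36⌉ = 3 bins.
A packing using 3 bins:
  bin 1: 29 + 7 = 36
  bin 2: 13 + 13 + 8 = 34
  bin 3: 12 + 11 = 23
This matches the lower bound, so 3 is optimal.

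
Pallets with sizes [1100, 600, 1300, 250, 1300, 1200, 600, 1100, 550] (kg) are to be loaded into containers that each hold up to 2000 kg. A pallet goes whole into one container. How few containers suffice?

Total = 1300 + 1300 + 1200 + 1100 + 1100 + 600 + 600 + 550 + 250 = 8000 kg.
Lower bound: ⌈8000/2000⌉ = 4 containers.
Also, 5 pallets each exceed 1000 kg, and no two of those can share a container, so at least 5 containers are needed.
A packing using 5 containers:
  container 1: 1300 + 600 = 1900
  container 2: 1300 + 600 = 1900
  container 3: 1200 + 550 + 250 = 2000
  container 4: 1100 = 1100
  container 5: 1100 = 1100
This matches the lower bound, so 5 is optimal.

5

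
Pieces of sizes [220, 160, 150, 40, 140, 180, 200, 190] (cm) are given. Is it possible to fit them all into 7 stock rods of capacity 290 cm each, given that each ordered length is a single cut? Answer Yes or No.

Yes

A valid assignment using 6 stock rods:
  stock rod 1: 220 + 40 = 260
  stock rod 2: 200 = 200
  stock rod 3: 190 = 190
  stock rod 4: 180 = 180
  stock rod 5: 160 = 160
  stock rod 6: 150 + 140 = 290
That uses only 6 ≤ 7, so 7 stock rods are enough.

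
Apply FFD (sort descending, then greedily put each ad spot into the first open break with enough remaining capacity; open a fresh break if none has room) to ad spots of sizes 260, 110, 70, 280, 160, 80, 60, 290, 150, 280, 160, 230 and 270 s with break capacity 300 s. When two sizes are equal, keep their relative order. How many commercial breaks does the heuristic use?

Sorted descending: 290, 280, 280, 270, 260, 230, 160, 160, 150, 110, 80, 70, 60.
  290 → break 1 (new)  [load 290/300]
  280 → break 2 (new)  [load 280/300]
  280 → break 3 (new)  [load 280/300]
  270 → break 4 (new)  [load 270/300]
  260 → break 5 (new)  [load 260/300]
  230 → break 6 (new)  [load 230/300]
  160 → break 7 (new)  [load 160/300]
  160 → break 8 (new)  [load 160/300]
  150 → break 9 (new)  [load 150/300]
  110 → break 7  [load 270/300]
  80 → break 8  [load 240/300]
  70 → break 6  [load 300/300]
  60 → break 8  [load 300/300]
9 commercial breaks opened.

9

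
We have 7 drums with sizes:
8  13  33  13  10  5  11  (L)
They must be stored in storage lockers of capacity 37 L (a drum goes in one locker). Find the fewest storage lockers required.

3

Total = 33 + 13 + 13 + 11 + 10 + 8 + 5 = 93 L.
Lower bound: ⌈93/37⌉ = 3 storage lockers.
A packing using 3 storage lockers:
  locker 1: 33 = 33
  locker 2: 13 + 13 + 11 = 37
  locker 3: 10 + 8 + 5 = 23
This matches the lower bound, so 3 is optimal.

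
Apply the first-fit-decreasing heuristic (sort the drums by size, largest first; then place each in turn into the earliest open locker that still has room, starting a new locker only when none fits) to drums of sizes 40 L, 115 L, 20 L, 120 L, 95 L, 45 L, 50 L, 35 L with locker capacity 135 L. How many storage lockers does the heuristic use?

Sorted descending: 120, 115, 95, 50, 45, 40, 35, 20.
  120 → locker 1 (new)  [load 120/135]
  115 → locker 2 (new)  [load 115/135]
  95 → locker 3 (new)  [load 95/135]
  50 → locker 4 (new)  [load 50/135]
  45 → locker 4  [load 95/135]
  40 → locker 3  [load 135/135]
  35 → locker 4  [load 130/135]
  20 → locker 2  [load 135/135]
4 storage lockers opened.

4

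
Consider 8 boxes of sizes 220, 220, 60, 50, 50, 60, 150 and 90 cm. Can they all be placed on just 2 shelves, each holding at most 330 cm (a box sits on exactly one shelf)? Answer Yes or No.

Total = 900 cm; ⌈900/330⌉ = 3.
At least 3 shelves are required, but only 2 are allowed.

No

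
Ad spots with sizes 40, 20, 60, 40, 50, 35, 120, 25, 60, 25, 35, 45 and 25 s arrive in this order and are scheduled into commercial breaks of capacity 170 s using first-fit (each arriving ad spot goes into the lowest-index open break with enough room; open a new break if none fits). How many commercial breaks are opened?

4

  40 → break 1 (new)  [load 40/170]
  20 → break 1  [load 60/170]
  60 → break 1  [load 120/170]
  40 → break 1  [load 160/170]
  50 → break 2 (new)  [load 50/170]
  35 → break 2  [load 85/170]
  120 → break 3 (new)  [load 120/170]
  25 → break 2  [load 110/170]
  60 → break 2  [load 170/170]
  25 → break 3  [load 145/170]
  35 → break 4 (new)  [load 35/170]
  45 → break 4  [load 80/170]
  25 → break 3  [load 170/170]
4 commercial breaks opened.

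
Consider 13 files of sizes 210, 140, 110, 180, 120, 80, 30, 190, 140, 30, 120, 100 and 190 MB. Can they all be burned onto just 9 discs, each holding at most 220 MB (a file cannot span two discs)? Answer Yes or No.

Yes

A valid assignment using 9 discs:
  disc 1: 210 = 210
  disc 2: 190 + 30 = 220
  disc 3: 190 + 30 = 220
  disc 4: 180 = 180
  disc 5: 140 + 80 = 220
  disc 6: 140 = 140
  disc 7: 120 + 100 = 220
  disc 8: 120 = 120
  disc 9: 110 = 110
Every load is within 220 MB, so 9 discs suffice.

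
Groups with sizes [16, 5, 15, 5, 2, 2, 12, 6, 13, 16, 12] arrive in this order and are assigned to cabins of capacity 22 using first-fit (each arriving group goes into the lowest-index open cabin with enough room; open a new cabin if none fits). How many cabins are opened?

  16 → cabin 1 (new)  [load 16/22]
  5 → cabin 1  [load 21/22]
  15 → cabin 2 (new)  [load 15/22]
  5 → cabin 2  [load 20/22]
  2 → cabin 2  [load 22/22]
  2 → cabin 3 (new)  [load 2/22]
  12 → cabin 3  [load 14/22]
  6 → cabin 3  [load 20/22]
  13 → cabin 4 (new)  [load 13/22]
  16 → cabin 5 (new)  [load 16/22]
  12 → cabin 6 (new)  [load 12/22]
6 cabins opened.

6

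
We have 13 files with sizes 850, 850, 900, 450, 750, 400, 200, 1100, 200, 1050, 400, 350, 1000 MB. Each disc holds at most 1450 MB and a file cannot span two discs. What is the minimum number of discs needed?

7

Total = 1100 + 1050 + 1000 + 900 + 850 + 850 + 750 + 450 + 400 + 400 + 350 + 200 + 200 = 8500 MB.
Lower bound: ⌈8500/1450⌉ = 6 discs.
Also, 7 files each exceed 725 MB, and no two of those can share a disc, so at least 7 discs are needed.
A packing using 7 discs:
  disc 1: 1100 + 350 = 1450
  disc 2: 1050 + 400 = 1450
  disc 3: 1000 + 450 = 1450
  disc 4: 900 + 400 = 1300
  disc 5: 850 + 200 + 200 = 1250
  disc 6: 850 = 850
  disc 7: 750 = 750
This matches the lower bound, so 7 is optimal.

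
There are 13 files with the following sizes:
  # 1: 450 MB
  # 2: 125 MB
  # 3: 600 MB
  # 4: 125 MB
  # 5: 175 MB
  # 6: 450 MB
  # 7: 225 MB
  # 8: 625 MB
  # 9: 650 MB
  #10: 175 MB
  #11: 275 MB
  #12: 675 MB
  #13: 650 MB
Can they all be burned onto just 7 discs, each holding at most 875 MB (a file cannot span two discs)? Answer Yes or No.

A valid assignment using 7 discs:
  disc 1: 675 + 175 = 850
  disc 2: 650 + 225 = 875
  disc 3: 650 + 175 = 825
  disc 4: 625 + 125 + 125 = 875
  disc 5: 600 + 275 = 875
  disc 6: 450 = 450
  disc 7: 450 = 450
Every load is within 875 MB, so 7 discs suffice.

Yes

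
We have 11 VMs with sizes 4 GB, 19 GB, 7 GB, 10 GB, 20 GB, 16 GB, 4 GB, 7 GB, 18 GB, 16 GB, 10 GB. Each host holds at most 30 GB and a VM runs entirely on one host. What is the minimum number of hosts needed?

5

Total = 20 + 19 + 18 + 16 + 16 + 10 + 10 + 7 + 7 + 4 + 4 = 131 GB.
Lower bound: ⌈131/30⌉ = 5 hosts.
A packing using 5 hosts:
  host 1: 20 + 10 = 30
  host 2: 19 + 10 = 29
  host 3: 18 + 7 + 4 = 29
  host 4: 16 + 7 + 4 = 27
  host 5: 16 = 16
This matches the lower bound, so 5 is optimal.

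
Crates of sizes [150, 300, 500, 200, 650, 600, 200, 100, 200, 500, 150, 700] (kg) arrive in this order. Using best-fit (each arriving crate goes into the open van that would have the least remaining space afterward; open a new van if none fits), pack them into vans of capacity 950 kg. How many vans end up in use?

5

  150 → van 1 (new)  [load 150/950]
  300 → van 1  [load 450/950]
  500 → van 1  [load 950/950]
  200 → van 2 (new)  [load 200/950]
  650 → van 2  [load 850/950]
  600 → van 3 (new)  [load 600/950]
  200 → van 3  [load 800/950]
  100 → van 2  [load 950/950]
  200 → van 4 (new)  [load 200/950]
  500 → van 4  [load 700/950]
  150 → van 3  [load 950/950]
  700 → van 5 (new)  [load 700/950]
5 vans opened.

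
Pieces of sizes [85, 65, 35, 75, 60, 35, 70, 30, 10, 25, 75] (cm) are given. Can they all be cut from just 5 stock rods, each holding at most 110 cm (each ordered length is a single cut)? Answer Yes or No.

Total = 565 cm; ⌈565/110⌉ = 6.
At least 6 stock rods are required, but only 5 are allowed.

No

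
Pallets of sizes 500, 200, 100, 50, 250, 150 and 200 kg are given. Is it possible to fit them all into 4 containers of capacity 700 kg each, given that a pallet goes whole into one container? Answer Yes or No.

Yes

A valid assignment using 3 containers:
  container 1: 500 + 200 = 700
  container 2: 250 + 200 + 150 + 100 = 700
  container 3: 50 = 50
That uses only 3 ≤ 4, so 4 containers are enough.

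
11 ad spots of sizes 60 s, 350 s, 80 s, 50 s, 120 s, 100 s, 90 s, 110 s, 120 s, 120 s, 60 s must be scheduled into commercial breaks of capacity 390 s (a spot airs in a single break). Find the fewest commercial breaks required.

4

Total = 350 + 120 + 120 + 120 + 110 + 100 + 90 + 80 + 60 + 60 + 50 = 1260 s.
Lower bound: ⌈1260/390⌉ = 4 commercial breaks.
A packing using 4 commercial breaks:
  break 1: 350 = 350
  break 2: 120 + 120 + 120 = 360
  break 3: 110 + 100 + 90 + 80 = 380
  break 4: 60 + 60 + 50 = 170
This matches the lower bound, so 4 is optimal.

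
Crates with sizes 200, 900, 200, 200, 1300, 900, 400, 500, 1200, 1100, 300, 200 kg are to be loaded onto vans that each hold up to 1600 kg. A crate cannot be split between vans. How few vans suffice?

Total = 1300 + 1200 + 1100 + 900 + 900 + 500 + 400 + 300 + 200 + 200 + 200 + 200 = 7400 kg.
Lower bound: ⌈7400/1600⌉ = 5 vans.
A packing using 5 vans:
  van 1: 1300 + 300 = 1600
  van 2: 1200 + 400 = 1600
  van 3: 1100 + 500 = 1600
  van 4: 900 + 200 + 200 + 200 = 1500
  van 5: 900 + 200 = 1100
This matches the lower bound, so 5 is optimal.

5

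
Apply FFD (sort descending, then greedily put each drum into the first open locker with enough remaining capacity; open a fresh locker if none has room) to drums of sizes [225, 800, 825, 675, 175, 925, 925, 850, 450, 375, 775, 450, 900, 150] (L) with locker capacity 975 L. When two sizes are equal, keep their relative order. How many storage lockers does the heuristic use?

Sorted descending: 925, 925, 900, 850, 825, 800, 775, 675, 450, 450, 375, 225, 175, 150.
  925 → locker 1 (new)  [load 925/975]
  925 → locker 2 (new)  [load 925/975]
  900 → locker 3 (new)  [load 900/975]
  850 → locker 4 (new)  [load 850/975]
  825 → locker 5 (new)  [load 825/975]
  800 → locker 6 (new)  [load 800/975]
  775 → locker 7 (new)  [load 775/975]
  675 → locker 8 (new)  [load 675/975]
  450 → locker 9 (new)  [load 450/975]
  450 → locker 9  [load 900/975]
  375 → locker 10 (new)  [load 375/975]
  225 → locker 8  [load 900/975]
  175 → locker 6  [load 975/975]
  150 → locker 5  [load 975/975]
10 storage lockers opened.

10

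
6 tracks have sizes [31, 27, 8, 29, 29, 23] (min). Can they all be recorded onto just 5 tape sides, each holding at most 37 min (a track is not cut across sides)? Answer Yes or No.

Yes

A valid assignment using 5 tape sides:
  side 1: 31 = 31
  side 2: 29 + 8 = 37
  side 3: 29 = 29
  side 4: 27 = 27
  side 5: 23 = 23
Every load is within 37 min, so 5 tape sides suffice.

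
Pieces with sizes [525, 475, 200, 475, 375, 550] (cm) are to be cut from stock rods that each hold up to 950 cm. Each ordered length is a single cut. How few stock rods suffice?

3

Total = 550 + 525 + 475 + 475 + 375 + 200 = 2600 cm.
Lower bound: ⌈2600/950⌉ = 3 stock rods.
A packing using 3 stock rods:
  stock rod 1: 550 + 375 = 925
  stock rod 2: 525 + 200 = 725
  stock rod 3: 475 + 475 = 950
This matches the lower bound, so 3 is optimal.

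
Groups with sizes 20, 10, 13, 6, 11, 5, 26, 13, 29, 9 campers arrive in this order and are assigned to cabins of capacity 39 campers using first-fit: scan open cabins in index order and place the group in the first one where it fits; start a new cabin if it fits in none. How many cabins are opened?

  20 → cabin 1 (new)  [load 20/39]
  10 → cabin 1  [load 30/39]
  13 → cabin 2 (new)  [load 13/39]
  6 → cabin 1  [load 36/39]
  11 → cabin 2  [load 24/39]
  5 → cabin 2  [load 29/39]
  26 → cabin 3 (new)  [load 26/39]
  13 → cabin 3  [load 39/39]
  29 → cabin 4 (new)  [load 29/39]
  9 → cabin 2  [load 38/39]
4 cabins opened.

4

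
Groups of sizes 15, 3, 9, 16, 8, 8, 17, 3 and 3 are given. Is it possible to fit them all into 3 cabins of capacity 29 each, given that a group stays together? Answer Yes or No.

A valid assignment using 3 cabins:
  cabin 1: 17 + 9 + 3 = 29
  cabin 2: 16 + 8 + 3 = 27
  cabin 3: 15 + 8 + 3 = 26
Every load is within 29, so 3 cabins suffice.

Yes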